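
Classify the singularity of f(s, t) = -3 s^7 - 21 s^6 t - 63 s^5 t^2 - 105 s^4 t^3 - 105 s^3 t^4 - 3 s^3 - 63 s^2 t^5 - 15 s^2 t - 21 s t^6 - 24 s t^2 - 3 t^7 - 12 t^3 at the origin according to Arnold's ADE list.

The Hessian of f at 0 has rank 0. Corank 2; j^3 = -3*(s + t)*(s + 2*t)^2 has shape L^2 M (L != M), so D-series; mu = 8 gives D_8.

D8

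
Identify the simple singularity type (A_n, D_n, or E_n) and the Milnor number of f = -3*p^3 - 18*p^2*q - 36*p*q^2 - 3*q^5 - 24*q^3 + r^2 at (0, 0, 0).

Type E8, Milnor number mu = 8.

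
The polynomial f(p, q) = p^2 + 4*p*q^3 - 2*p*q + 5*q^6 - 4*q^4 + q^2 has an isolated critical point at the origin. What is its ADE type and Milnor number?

Type A5, Milnor number mu = 5.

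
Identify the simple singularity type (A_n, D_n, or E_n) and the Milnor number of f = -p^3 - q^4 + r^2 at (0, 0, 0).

Type E6, Milnor number mu = 6.

The Hessian of f at 0 has rank 1. Corank 2; j^3 = -p^3 is a perfect cube, so E-series; the 4-jet and mu = 6 give E_6.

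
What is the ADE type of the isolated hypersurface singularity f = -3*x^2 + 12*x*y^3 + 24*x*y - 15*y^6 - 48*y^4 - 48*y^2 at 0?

A_5

The Hessian of f at 0 is [[-6, 24], [24, -96]] with rank 1, so corank 1. A Groebner basis of the Jacobian ideal J(f) in C{x,y} is {x*y^2 - 2*x + 8*y, -x/2 + y^3 + 2*y, x^2 - 8*x*y + 16*y^2}; counting standard monomials gives mu = 5. Corank 1: A-series; mu = 5 gives A_5.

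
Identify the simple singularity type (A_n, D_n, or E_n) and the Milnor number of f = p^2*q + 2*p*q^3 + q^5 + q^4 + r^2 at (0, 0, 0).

Type D_5, Milnor number mu = 5.

The Hessian of f at 0 has rank 1. Corank 2; j^3 = p^2*q has shape L^2 M (L != M), so D-series; mu = 5 gives D_5.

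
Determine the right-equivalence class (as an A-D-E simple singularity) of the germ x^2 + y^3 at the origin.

The Hessian of f at 0 has rank 1. Corank 1: A-series; mu = 2 gives A_2.

A_2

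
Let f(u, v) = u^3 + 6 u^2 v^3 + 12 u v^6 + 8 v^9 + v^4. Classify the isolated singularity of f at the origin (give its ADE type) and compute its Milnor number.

The Hessian of f at 0 is [[0, 0], [0, 0]] with rank 0, so corank 2. A Groebner basis of the Jacobian ideal J(f) in C{u,v} is {v^3, u^2}; counting standard monomials gives mu = 6. Corank 2; j^3 = u^3 is a perfect cube, so E-series; the 4-jet and mu = 6 give E_6.

Type E_{6}, Milnor number mu = 6.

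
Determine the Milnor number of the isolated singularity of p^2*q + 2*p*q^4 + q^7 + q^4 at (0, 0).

5

The Hessian of f at 0 has rank 0. Corank 2; j^3 = p^2*q has shape L^2 M (L != M), so D-series; mu = 5 gives D_5.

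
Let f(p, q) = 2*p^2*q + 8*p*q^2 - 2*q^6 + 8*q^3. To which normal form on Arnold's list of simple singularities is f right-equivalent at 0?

D7

The Hessian of f at 0 is [[0, 0], [0, 0]] with rank 0, so corank 2. A Groebner basis of the Jacobian ideal J(f) in C{p,q} is {-p^2/6 + q^5 + 2*q^2/3, p^3 + 8*q^3, p*q + 2*q^2}; counting standard monomials gives mu = 7. Corank 2; j^3 = 2*q*(p + 2*q)^2 has shape L^2 M (L != M), so D-series; mu = 7 gives D_7.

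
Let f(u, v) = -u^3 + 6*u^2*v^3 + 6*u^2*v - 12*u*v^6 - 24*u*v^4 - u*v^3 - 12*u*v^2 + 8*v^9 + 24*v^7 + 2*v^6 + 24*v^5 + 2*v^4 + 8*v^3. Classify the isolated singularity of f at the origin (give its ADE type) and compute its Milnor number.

Type E_{7}, Milnor number mu = 7.

The Hessian of f at 0 is [[0, 0], [0, 0]] with rank 0, so corank 2. A Groebner basis of the Jacobian ideal J(f) in C{u,v} is {u^3 - 6*u^2*v - 48*u^2 + 192*u*v - 192*v^2, 6*u^2 + u*v^2 - 24*u*v + 24*v^2, 3*u^2 - 12*u*v + v^3 + 12*v^2}; counting standard monomials gives mu = 7. Corank 2; j^3 = -(u - 2*v)^3 is a perfect cube, so E-series; the 4-jet and mu = 7 give E_7.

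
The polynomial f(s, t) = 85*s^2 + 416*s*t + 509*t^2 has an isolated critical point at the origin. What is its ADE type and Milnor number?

Type A_{1}, Milnor number mu = 1.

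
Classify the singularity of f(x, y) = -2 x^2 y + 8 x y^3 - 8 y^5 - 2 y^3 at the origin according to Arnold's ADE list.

D_{4}

The Hessian of f at 0 is [[0, 0], [0, 0]] with rank 0, so corank 2. A Groebner basis of the Jacobian ideal J(f) in C{x,y} is {y^3, x^2 + 3*y^2, x*y}; counting standard monomials gives mu = 4. Corank 2; j^3 = -2*y*(x^2 + y^2) splits into three distinct lines over C (the quadratic factor has nonzero discriminant), so D_4.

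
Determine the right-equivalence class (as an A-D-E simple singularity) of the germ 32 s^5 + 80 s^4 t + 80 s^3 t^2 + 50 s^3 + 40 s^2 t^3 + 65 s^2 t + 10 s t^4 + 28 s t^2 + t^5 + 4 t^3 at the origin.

The Hessian of f at 0 is [[0, 0], [0, 0]] with rank 0, so corank 2. A Groebner basis of the Jacobian ideal J(f) in C{s,t} is {-625*s*t/2 + t^4 - 125*t^2, s*t^2 + 2*t^3/5, s^2 + 9*s*t/10 + t^2/5}; counting standard monomials gives mu = 6. Corank 2; j^3 = (2*s + t)*(5*s + 2*t)^2 has shape L^2 M (L != M), so D-series; mu = 6 gives D_6.

D6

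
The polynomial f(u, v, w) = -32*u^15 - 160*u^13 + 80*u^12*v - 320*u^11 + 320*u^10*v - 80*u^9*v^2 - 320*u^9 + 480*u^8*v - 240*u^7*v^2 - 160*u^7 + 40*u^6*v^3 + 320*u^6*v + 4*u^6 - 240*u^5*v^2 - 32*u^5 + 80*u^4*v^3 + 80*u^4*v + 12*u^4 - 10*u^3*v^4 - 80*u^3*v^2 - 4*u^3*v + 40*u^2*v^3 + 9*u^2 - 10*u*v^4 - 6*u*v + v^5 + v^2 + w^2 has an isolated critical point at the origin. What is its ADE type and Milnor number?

Type A4, Milnor number mu = 4.

The Hessian of f at 0 has rank 2. Corank 1: A-series; mu = 4 gives A_4.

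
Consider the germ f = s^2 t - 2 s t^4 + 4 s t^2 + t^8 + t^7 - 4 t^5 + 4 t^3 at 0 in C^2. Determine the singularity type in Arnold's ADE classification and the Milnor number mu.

Type D_{9}, Milnor number mu = 9.

The Hessian of f at 0 is [[0, 0], [0, 0]] with rank 0, so corank 2. A Groebner basis of the Jacobian ideal J(f) in C{s,t} is {s^2*t^2 + 32*s^2*t + 4*s^2 + 128*s*t^2 + 12*s*t + 128*t^3 + 8*t^2, -8*s^2*t - s^2 + s*t^3 - 32*s*t^2 - 2*s*t - 32*t^3, -s*t + t^4 - 2*t^2, s^3 + 6*s^2*t + 12*s*t^2 + 8*t^3}; counting standard monomials gives mu = 9. Corank 2; j^3 = t*(s + 2*t)^2 has shape L^2 M (L != M), so D-series; mu = 9 gives D_9.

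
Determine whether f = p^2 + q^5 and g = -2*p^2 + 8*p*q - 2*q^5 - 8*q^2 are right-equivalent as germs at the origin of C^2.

Yes.

The Hessian of f at 0 has rank 1. Corank 1: A-series; mu = 4 gives A_4. The Hessian of g at 0 has rank 1. Corank 1: A-series; mu = 4 gives A_4. Both have type A_4, hence right-equivalent.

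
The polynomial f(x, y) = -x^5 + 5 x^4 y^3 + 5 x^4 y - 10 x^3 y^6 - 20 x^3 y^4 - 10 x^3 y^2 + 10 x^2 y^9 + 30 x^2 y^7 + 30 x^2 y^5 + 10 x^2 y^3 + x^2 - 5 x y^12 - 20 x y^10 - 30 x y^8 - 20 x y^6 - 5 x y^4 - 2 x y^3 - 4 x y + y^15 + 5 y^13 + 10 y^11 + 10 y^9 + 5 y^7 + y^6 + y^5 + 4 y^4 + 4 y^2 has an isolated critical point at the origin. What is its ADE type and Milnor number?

Type A_4, Milnor number mu = 4.

The Hessian of f at 0 has rank 1. Corank 1: A-series; mu = 4 gives A_4.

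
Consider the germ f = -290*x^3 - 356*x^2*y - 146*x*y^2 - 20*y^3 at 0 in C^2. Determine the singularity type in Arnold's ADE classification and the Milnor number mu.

Type D4, Milnor number mu = 4.

The Hessian of f at 0 has rank 0. Corank 2; j^3 = -2*(5*x + 2*y)*(29*x^2 + 24*x*y + 5*y^2) splits into three distinct lines over C (the quadratic factor has nonzero discriminant), so D_4.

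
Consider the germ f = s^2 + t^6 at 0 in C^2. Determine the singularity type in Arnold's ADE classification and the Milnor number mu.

Type A5, Milnor number mu = 5.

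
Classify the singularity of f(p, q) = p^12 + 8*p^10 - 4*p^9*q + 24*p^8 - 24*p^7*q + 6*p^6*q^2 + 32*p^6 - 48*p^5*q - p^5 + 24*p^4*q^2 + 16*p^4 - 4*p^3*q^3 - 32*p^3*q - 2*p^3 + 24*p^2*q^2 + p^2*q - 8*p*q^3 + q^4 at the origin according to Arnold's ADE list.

D_5

The Hessian of f at 0 has rank 0. Corank 2; j^3 = -p^2*(2*p - q) has shape L^2 M (L != M), so D-series; mu = 5 gives D_5.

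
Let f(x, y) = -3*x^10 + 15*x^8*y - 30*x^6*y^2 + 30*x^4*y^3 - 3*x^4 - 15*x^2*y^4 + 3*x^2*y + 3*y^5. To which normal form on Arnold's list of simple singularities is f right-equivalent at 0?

D6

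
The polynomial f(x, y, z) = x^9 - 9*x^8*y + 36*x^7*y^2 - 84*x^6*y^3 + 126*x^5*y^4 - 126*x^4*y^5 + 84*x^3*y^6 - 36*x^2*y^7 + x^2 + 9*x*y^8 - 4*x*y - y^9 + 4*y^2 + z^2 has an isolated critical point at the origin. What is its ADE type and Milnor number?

The Hessian of f at 0 has rank 2. Corank 1: A-series; mu = 8 gives A_8.

Type A8, Milnor number mu = 8.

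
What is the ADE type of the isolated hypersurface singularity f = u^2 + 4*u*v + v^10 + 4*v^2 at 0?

A_{9}

The Hessian of f at 0 has rank 1. Corank 1: A-series; mu = 9 gives A_9.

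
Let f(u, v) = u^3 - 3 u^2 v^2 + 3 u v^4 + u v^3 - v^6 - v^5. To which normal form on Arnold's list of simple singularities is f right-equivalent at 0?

The Hessian of f at 0 is [[0, 0], [0, 0]] with rank 0, so corank 2. A Groebner basis of the Jacobian ideal J(f) in C{u,v} is {-u^2 + v^4 - v^3/3, u^3, u^2*v + u^2/3 + v^3/9, -u^2 + u*v^2 - v^3/3}; counting standard monomials gives mu = 7. Corank 2; j^3 = u^3 is a perfect cube, so E-series; the 4-jet and mu = 7 give E_7.

E_7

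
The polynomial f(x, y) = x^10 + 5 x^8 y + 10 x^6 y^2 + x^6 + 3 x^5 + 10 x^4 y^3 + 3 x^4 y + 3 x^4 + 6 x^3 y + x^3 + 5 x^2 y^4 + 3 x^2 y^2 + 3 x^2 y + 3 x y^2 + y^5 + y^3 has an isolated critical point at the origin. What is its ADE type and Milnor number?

The Hessian of f at 0 is [[0, 0], [0, 0]] with rank 0, so corank 2. A Groebner basis of the Jacobian ideal J(f) in C{x,y} is {x^2/4 + x*y^3 + x*y^2/2 + x*y/2 + y^3/2 + y^2/4, y^4, x^3 + 3*x^2/2 + 3*x*y + y^3 + 3*y^2/2, x^2*y - x^2/2 + x*y^2 - x*y - y^2/2}; counting standard monomials gives mu = 8. Corank 2; j^3 = (x + y)^3 is a perfect cube, so E-series; the 5-jet and mu = 8 give E_8.

Type E8, Milnor number mu = 8.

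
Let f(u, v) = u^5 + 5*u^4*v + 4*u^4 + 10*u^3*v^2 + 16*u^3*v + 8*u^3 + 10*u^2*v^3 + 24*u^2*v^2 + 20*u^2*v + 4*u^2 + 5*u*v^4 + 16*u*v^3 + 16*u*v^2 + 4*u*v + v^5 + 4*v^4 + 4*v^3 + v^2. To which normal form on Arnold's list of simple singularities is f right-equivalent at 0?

The Hessian of f at 0 has rank 1. Corank 1: A-series; mu = 4 gives A_4.

A4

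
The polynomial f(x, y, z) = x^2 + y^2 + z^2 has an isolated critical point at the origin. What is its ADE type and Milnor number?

The Hessian of f at 0 has rank 3. Corank 0: nondegenerate Morse point, so A_1.

Type A_{1}, Milnor number mu = 1.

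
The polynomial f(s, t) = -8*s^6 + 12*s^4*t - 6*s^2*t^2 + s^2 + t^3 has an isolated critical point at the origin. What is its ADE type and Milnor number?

The Hessian of f at 0 has rank 1. Corank 1: A-series; mu = 2 gives A_2.

Type A_2, Milnor number mu = 2.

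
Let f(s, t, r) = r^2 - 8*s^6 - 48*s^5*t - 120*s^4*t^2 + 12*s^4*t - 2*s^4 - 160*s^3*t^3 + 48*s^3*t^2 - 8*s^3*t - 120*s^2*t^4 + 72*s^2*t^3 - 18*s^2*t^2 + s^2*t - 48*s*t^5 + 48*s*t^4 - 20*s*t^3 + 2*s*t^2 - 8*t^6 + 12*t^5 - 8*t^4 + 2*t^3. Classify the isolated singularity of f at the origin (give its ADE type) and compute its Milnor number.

Type D_4, Milnor number mu = 4.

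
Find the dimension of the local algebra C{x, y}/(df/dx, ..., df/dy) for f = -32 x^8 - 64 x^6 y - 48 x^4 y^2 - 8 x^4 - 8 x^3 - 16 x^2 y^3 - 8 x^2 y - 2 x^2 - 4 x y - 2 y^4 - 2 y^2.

The Hessian of f at 0 has rank 1. Corank 1: A-series; mu = 3 gives A_3.

3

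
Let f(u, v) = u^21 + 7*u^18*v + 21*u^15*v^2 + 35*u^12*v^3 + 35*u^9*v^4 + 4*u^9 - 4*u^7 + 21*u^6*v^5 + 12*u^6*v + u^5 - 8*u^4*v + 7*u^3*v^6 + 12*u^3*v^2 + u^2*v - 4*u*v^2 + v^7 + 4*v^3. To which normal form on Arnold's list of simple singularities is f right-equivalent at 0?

The Hessian of f at 0 is [[0, 0], [0, 0]] with rank 0, so corank 2. A Groebner basis of the Jacobian ideal J(f) in C{u,v} is {32*u^2/249 + u*v^3 - 1273*u*v/1992 + 761*v^2/996, 8*u^2/83 - 595*u*v/1328 + v^4 + 339*v^2/664, u^3 - 12*u*v^2 + 16*v^3, u^2*v - 4*u*v^2 + 4*v^3}; counting standard monomials gives mu = 8. Corank 2; j^3 = v*(u - 2*v)^2 has shape L^2 M (L != M), so D-series; mu = 8 gives D_8.

D8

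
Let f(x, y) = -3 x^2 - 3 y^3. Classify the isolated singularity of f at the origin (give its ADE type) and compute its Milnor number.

The Hessian of f at 0 has rank 1. Corank 1: A-series; mu = 2 gives A_2.

Type A2, Milnor number mu = 2.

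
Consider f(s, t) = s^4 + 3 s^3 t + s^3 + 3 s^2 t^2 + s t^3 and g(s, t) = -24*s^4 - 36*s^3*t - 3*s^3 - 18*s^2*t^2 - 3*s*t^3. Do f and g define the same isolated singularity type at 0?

The Hessian of f at 0 has rank 0. Corank 2; j^3 = s^3 is a perfect cube, so E-series; the 4-jet and mu = 7 give E_7. The Hessian of g at 0 has rank 0. Corank 2; j^3 = -3*s^3 is a perfect cube, so E-series; the 4-jet and mu = 7 give E_7. Both have type E_7, hence right-equivalent.

Yes.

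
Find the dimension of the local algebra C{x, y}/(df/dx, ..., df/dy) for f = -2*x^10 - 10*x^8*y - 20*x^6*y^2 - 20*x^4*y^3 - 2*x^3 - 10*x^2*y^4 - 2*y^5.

The Hessian of f at 0 has rank 0. Corank 2; j^3 = -2*x^3 is a perfect cube, so E-series; the 5-jet and mu = 8 give E_8.

8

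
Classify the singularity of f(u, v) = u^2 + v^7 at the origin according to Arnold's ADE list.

The Hessian of f at 0 has rank 1. Corank 1: A-series; mu = 6 gives A_6.

A6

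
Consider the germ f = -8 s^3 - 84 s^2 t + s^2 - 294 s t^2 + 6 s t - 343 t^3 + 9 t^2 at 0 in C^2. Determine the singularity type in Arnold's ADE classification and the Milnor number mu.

Type A_2, Milnor number mu = 2.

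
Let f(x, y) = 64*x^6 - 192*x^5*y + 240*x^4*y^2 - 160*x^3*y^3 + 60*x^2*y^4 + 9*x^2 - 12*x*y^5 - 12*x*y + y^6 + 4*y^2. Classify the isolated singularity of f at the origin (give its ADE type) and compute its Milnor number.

Type A5, Milnor number mu = 5.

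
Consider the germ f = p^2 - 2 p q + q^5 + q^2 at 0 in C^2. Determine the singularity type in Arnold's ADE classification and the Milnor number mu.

The Hessian of f at 0 has rank 1. Corank 1: A-series; mu = 4 gives A_4.

Type A_{4}, Milnor number mu = 4.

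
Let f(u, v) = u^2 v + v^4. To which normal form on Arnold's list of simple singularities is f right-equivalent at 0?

The Hessian of f at 0 has rank 0. Corank 2; j^3 = u^2*v has shape L^2 M (L != M), so D-series; mu = 5 gives D_5.

D5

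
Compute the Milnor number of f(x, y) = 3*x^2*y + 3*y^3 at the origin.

The Hessian of f at 0 has rank 0. Corank 2; j^3 = 3*y*(x^2 + y^2) splits into three distinct lines over C (the quadratic factor has nonzero discriminant), so D_4.

4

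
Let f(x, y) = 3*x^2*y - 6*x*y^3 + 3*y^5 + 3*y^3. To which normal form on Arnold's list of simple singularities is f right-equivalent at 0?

D_{4}

The Hessian of f at 0 has rank 0. Corank 2; j^3 = 3*y*(x^2 + y^2) splits into three distinct lines over C (the quadratic factor has nonzero discriminant), so D_4.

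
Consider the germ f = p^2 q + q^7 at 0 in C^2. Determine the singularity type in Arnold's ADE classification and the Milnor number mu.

Type D8, Milnor number mu = 8.

The Hessian of f at 0 has rank 0. Corank 2; j^3 = p^2*q has shape L^2 M (L != M), so D-series; mu = 8 gives D_8.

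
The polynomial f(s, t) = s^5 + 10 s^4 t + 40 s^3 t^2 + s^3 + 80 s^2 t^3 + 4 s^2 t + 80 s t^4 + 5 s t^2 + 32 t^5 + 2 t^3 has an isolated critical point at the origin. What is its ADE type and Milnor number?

The Hessian of f at 0 is [[0, 0], [0, 0]] with rank 0, so corank 2. A Groebner basis of the Jacobian ideal J(f) in C{s,t} is {-s*t/5 + t^4 - t^2/5, s*t^2 + t^3, s^2 + 3*s*t + 2*t^2}; counting standard monomials gives mu = 6. Corank 2; j^3 = (s + t)^2*(s + 2*t) has shape L^2 M (L != M), so D-series; mu = 6 gives D_6.

Type D6, Milnor number mu = 6.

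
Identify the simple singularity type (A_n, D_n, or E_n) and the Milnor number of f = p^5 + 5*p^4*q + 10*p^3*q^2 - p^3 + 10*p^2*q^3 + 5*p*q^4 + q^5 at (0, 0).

Type E8, Milnor number mu = 8.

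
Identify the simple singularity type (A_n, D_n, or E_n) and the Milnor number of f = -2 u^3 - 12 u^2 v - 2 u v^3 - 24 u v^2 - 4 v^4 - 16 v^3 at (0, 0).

The Hessian of f at 0 has rank 0. Corank 2; j^3 = -2*(u + 2*v)^3 is a perfect cube, so E-series; the 4-jet and mu = 7 give E_7.

Type E_7, Milnor number mu = 7.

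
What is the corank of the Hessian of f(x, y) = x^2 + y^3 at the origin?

1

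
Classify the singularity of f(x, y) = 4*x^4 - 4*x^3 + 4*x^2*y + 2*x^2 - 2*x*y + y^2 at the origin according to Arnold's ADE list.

The Hessian of f at 0 has rank 2. Corank 0: nondegenerate Morse point, so A_1.

A_1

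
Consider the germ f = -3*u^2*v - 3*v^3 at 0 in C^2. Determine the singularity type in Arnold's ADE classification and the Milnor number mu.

The Hessian of f at 0 has rank 0. Corank 2; j^3 = -3*v*(u^2 + v^2) splits into three distinct lines over C (the quadratic factor has nonzero discriminant), so D_4.

Type D4, Milnor number mu = 4.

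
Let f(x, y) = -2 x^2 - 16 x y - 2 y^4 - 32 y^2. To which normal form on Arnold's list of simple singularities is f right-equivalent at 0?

A_{3}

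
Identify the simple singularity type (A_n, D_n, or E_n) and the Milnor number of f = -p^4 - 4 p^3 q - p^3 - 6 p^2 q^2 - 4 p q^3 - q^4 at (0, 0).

Type E_6, Milnor number mu = 6.

The Hessian of f at 0 is [[0, 0], [0, 0]] with rank 0, so corank 2. A Groebner basis of the Jacobian ideal J(f) in C{p,q} is {q^4, p*q^2 + q^3/3, p^2}; counting standard monomials gives mu = 6. Corank 2; j^3 = -p^3 is a perfect cube, so E-series; the 4-jet and mu = 6 give E_6.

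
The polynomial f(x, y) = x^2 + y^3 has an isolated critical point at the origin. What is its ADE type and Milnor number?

Type A2, Milnor number mu = 2.

The Hessian of f at 0 has rank 1. Corank 1: A-series; mu = 2 gives A_2.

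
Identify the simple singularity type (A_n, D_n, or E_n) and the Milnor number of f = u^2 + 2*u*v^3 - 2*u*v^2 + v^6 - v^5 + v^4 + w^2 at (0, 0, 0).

Type A_{4}, Milnor number mu = 4.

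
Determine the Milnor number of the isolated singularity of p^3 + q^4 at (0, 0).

The Hessian of f at 0 is [[0, 0], [0, 0]] with rank 0, so corank 2. A Groebner basis of the Jacobian ideal J(f) in C{p,q} is {q^3, p^2}; counting standard monomials gives mu = 6. Corank 2; j^3 = p^3 is a perfect cube, so E-series; the 4-jet and mu = 6 give E_6.

6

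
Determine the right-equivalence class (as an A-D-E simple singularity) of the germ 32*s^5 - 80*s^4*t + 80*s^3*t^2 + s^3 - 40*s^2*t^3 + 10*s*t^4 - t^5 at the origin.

E_8

The Hessian of f at 0 has rank 0. Corank 2; j^3 = s^3 is a perfect cube, so E-series; the 5-jet and mu = 8 give E_8.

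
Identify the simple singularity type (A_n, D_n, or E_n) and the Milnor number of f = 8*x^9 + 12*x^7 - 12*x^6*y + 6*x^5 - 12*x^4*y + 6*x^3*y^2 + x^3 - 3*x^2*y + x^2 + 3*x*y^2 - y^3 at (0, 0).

The Hessian of f at 0 is [[2, 0], [0, 0]] with rank 1, so corank 1. A Groebner basis of the Jacobian ideal J(f) in C{x,y} is {y^2, x}; counting standard monomials gives mu = 2. Corank 1: A-series; mu = 2 gives A_2.

Type A2, Milnor number mu = 2.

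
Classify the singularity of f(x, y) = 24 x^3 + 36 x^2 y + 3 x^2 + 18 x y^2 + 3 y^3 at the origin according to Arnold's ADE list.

A_{2}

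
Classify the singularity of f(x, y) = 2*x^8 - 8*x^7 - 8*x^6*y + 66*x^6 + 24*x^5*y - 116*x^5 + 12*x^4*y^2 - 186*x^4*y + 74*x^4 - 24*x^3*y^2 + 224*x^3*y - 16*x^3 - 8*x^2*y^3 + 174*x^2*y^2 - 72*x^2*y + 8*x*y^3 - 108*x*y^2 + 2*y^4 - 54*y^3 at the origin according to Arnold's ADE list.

E_6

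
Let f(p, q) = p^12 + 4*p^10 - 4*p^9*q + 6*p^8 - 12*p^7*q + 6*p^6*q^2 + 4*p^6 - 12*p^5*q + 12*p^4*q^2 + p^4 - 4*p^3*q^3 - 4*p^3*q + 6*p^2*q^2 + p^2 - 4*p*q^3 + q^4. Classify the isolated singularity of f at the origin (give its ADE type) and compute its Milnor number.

Type A_3, Milnor number mu = 3.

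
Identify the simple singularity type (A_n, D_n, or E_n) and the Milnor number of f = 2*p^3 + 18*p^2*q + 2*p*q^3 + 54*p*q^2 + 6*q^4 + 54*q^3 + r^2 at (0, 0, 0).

Type E7, Milnor number mu = 7.

The Hessian of f at 0 is [[0, 0, 0], [0, 0, 0], [0, 0, 2]] with rank 1, so corank 2. A Groebner basis of the Jacobian ideal J(f) in C{p,q,r} is {p^3 + 9*p^2*q + 162*p^2 + 972*p*q + 1458*q^2, -9*p^2 + p*q^2 - 54*p*q - 81*q^2, 3*p^2 + 18*p*q + q^3 + 27*q^2, r}; counting standard monomials gives mu = 7. Corank 2; j^3 = 2*(p + 3*q)^3 is a perfect cube, so E-series; the 4-jet and mu = 7 give E_7.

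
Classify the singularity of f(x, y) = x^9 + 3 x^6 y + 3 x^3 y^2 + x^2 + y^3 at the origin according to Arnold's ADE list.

The Hessian of f at 0 is [[2, 0], [0, 0]] with rank 1, so corank 1. A Groebner basis of the Jacobian ideal J(f) in C{x,y} is {y^2, x}; counting standard monomials gives mu = 2. Corank 1: A-series; mu = 2 gives A_2.

A2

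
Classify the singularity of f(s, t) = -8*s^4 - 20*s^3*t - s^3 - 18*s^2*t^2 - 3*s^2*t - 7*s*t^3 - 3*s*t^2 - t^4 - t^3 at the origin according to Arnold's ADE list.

The Hessian of f at 0 has rank 0. Corank 2; j^3 = -(s + t)^3 is a perfect cube, so E-series; the 4-jet and mu = 7 give E_7.

E7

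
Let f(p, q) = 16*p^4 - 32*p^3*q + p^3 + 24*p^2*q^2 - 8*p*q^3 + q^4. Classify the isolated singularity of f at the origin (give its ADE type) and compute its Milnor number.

Type E6, Milnor number mu = 6.

The Hessian of f at 0 is [[0, 0], [0, 0]] with rank 0, so corank 2. A Groebner basis of the Jacobian ideal J(f) in C{p,q} is {q^4, p*q^2 - q^3/6, p^2}; counting standard monomials gives mu = 6. Corank 2; j^3 = p^3 is a perfect cube, so E-series; the 4-jet and mu = 6 give E_6.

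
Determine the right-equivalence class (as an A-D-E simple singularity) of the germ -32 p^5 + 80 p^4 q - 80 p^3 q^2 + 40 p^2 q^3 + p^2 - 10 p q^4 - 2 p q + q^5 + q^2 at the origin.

The Hessian of f at 0 has rank 1. Corank 1: A-series; mu = 4 gives A_4.

A_{4}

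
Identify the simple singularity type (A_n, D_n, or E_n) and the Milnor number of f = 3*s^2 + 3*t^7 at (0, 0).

Type A6, Milnor number mu = 6.

The Hessian of f at 0 has rank 1. Corank 1: A-series; mu = 6 gives A_6.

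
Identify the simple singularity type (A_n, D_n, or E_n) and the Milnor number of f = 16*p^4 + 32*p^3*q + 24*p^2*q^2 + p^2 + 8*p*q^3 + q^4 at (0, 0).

Type A_3, Milnor number mu = 3.

The Hessian of f at 0 has rank 1. Corank 1: A-series; mu = 3 gives A_3.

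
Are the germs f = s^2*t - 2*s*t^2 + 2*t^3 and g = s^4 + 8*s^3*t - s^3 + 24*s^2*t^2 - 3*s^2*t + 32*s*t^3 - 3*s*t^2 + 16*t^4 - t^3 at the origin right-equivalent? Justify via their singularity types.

No.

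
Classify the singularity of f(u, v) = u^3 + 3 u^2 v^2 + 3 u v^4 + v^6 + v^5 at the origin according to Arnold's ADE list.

E_{8}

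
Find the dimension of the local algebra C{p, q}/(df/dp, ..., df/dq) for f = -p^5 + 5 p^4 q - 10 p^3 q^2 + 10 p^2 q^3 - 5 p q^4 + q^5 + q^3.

8

The Hessian of f at 0 has rank 0. Corank 2; j^3 = q^3 is a perfect cube, so E-series; the 5-jet and mu = 8 give E_8.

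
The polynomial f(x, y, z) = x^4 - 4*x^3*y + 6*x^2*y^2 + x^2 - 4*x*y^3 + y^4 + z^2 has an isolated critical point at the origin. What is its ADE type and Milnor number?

Type A_{3}, Milnor number mu = 3.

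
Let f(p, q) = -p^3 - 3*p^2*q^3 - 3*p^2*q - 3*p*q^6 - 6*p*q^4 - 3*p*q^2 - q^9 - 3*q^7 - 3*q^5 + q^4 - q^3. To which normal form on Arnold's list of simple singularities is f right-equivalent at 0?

E_{6}

The Hessian of f at 0 has rank 0. Corank 2; j^3 = -(p + q)^3 is a perfect cube, so E-series; the 4-jet and mu = 6 give E_6.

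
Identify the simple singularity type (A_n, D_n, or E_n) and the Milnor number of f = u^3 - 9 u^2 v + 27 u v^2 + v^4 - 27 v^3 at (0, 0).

The Hessian of f at 0 has rank 0. Corank 2; j^3 = (u - 3*v)^3 is a perfect cube, so E-series; the 4-jet and mu = 6 give E_6.

Type E_6, Milnor number mu = 6.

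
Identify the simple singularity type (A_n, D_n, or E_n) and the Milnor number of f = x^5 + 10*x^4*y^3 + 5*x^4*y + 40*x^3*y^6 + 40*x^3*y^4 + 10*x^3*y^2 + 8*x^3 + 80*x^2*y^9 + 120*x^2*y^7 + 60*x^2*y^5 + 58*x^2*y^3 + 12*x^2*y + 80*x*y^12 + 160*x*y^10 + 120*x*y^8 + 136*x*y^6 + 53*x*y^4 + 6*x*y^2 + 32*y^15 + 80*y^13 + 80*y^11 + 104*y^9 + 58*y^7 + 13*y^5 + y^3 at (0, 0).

The Hessian of f at 0 has rank 0. Corank 2; j^3 = (2*x + y)^3 is a perfect cube, so E-series; the 5-jet and mu = 8 give E_8.

Type E_8, Milnor number mu = 8.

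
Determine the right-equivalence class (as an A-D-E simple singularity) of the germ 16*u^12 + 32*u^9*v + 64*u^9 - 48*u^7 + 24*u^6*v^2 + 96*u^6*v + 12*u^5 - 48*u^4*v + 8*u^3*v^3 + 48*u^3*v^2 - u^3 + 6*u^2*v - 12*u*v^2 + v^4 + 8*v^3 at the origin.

The Hessian of f at 0 has rank 0. Corank 2; j^3 = -(u - 2*v)^3 is a perfect cube, so E-series; the 4-jet and mu = 6 give E_6.

E_6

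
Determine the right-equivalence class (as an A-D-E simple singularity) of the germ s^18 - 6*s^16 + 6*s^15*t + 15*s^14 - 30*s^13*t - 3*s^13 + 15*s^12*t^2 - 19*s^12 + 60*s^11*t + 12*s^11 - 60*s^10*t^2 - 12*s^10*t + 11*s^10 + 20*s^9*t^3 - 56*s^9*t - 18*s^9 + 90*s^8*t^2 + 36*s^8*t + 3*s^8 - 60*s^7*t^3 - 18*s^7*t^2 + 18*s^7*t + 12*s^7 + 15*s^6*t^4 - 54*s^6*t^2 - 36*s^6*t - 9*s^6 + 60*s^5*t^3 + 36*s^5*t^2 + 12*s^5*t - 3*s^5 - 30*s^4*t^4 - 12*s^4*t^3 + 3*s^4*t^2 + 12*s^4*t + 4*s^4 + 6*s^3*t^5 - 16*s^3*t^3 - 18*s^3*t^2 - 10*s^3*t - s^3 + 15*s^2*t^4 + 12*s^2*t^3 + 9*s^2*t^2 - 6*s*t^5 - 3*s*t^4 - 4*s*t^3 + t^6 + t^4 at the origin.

E6

The Hessian of f at 0 is [[0, 0], [0, 0]] with rank 0, so corank 2. A Groebner basis of the Jacobian ideal J(f) in C{s,t} is {s^3, s^2*t, -s^2/2 + s*t^2, -3*s^2/2 + t^3}; counting standard monomials gives mu = 6. Corank 2; j^3 = -s^3 is a perfect cube, so E-series; the 4-jet and mu = 6 give E_6.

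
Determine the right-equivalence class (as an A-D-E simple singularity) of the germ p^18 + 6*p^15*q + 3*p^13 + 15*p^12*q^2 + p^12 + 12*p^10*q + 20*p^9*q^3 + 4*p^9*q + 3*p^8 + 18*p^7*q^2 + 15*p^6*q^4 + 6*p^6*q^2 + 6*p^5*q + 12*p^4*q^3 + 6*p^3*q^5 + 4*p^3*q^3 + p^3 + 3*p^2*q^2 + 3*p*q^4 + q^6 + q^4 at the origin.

E_{6}

The Hessian of f at 0 is [[0, 0], [0, 0]] with rank 0, so corank 2. A Groebner basis of the Jacobian ideal J(f) in C{p,q} is {p^3, p^2*q, p^2/2 + p*q^2, q^3}; counting standard monomials gives mu = 6. Corank 2; j^3 = p^3 is a perfect cube, so E-series; the 4-jet and mu = 6 give E_6.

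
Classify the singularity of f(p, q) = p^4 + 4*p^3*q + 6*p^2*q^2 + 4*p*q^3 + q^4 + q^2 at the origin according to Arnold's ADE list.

A_{3}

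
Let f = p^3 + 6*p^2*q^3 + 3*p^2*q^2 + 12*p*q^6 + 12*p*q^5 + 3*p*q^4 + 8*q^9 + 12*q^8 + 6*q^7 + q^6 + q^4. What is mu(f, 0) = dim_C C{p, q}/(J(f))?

6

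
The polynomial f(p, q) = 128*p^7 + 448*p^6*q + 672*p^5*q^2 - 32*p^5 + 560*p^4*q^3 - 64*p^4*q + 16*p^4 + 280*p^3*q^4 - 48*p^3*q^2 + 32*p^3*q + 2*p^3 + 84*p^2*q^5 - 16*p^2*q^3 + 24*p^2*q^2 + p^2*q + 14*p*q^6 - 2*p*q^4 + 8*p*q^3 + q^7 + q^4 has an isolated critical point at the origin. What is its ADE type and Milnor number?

Type D_{5}, Milnor number mu = 5.

The Hessian of f at 0 is [[0, 0], [0, 0]] with rank 0, so corank 2. A Groebner basis of the Jacobian ideal J(f) in C{p,q} is {p*q^2, -p*q/8 + q^3, p^2 + p*q/2}; counting standard monomials gives mu = 5. Corank 2; j^3 = p^2*(2*p + q) has shape L^2 M (L != M), so D-series; mu = 5 gives D_5.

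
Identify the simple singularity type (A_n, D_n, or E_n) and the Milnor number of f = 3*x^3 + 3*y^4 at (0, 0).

Type E6, Milnor number mu = 6.

The Hessian of f at 0 has rank 0. Corank 2; j^3 = 3*x^3 is a perfect cube, so E-series; the 4-jet and mu = 6 give E_6.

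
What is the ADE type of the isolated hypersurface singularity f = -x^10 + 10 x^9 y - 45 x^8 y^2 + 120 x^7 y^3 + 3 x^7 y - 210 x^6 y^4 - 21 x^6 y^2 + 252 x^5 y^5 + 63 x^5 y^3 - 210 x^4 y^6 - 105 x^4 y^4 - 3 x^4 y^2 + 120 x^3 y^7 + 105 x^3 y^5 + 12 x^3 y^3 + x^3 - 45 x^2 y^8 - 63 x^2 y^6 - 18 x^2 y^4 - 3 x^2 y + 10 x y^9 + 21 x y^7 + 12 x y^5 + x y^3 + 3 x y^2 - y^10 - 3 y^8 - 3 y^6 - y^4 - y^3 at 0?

The Hessian of f at 0 is [[0, 0], [0, 0]] with rank 0, so corank 2. A Groebner basis of the Jacobian ideal J(f) in C{x,y} is {x^3 - 3*x^2*y - 6*x^2 + 12*x*y - 6*y^2, 3*x^2 + x*y^2 - 6*x*y + 3*y^2, 3*x^2 - 6*x*y + y^3 + 3*y^2}; counting standard monomials gives mu = 7. Corank 2; j^3 = (x - y)^3 is a perfect cube, so E-series; the 4-jet and mu = 7 give E_7.

E_{7}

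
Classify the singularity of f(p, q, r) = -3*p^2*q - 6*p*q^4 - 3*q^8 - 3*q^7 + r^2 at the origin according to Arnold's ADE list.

D9

The Hessian of f at 0 is [[0, 0, 0], [0, 0, 0], [0, 0, 2]] with rank 1, so corank 2. A Groebner basis of the Jacobian ideal J(f) in C{p,q,r} is {p^2*q^2, 8*p^2*q + p^2 + p*q^3, p*q + q^4, p^3, r}; counting standard monomials gives mu = 9. Corank 2; j^3 = -3*p^2*q has shape L^2 M (L != M), so D-series; mu = 9 gives D_9.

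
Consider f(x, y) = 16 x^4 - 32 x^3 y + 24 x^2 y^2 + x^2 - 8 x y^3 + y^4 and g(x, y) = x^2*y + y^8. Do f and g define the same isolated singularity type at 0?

No.

The Hessian of f at 0 has rank 1. Corank 1: A-series; mu = 3 gives A_3. The Hessian of g at 0 has rank 0. Corank 2; j^3 = x^2*y has shape L^2 M (L != M), so D-series; mu = 9 gives D_9. f is A_3 but g is D_9, hence not right-equivalent.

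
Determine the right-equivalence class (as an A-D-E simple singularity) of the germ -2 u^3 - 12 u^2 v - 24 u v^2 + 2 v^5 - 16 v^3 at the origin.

E_{8}

The Hessian of f at 0 has rank 0. Corank 2; j^3 = -2*(u + 2*v)^3 is a perfect cube, so E-series; the 5-jet and mu = 8 give E_8.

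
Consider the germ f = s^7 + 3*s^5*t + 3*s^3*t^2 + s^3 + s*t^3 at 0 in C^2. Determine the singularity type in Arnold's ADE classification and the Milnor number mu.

The Hessian of f at 0 is [[0, 0], [0, 0]] with rank 0, so corank 2. A Groebner basis of the Jacobian ideal J(f) in C{s,t} is {s^3, s*t^2, 3*s^2 + t^3}; counting standard monomials gives mu = 7. Corank 2; j^3 = s^3 is a perfect cube, so E-series; the 4-jet and mu = 7 give E_7.

Type E7, Milnor number mu = 7.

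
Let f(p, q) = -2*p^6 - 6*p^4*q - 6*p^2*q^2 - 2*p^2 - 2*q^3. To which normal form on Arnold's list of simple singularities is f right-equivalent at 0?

The Hessian of f at 0 is [[-4, 0], [0, 0]] with rank 1, so corank 1. A Groebner basis of the Jacobian ideal J(f) in C{p,q} is {q^2, p}; counting standard monomials gives mu = 2. Corank 1: A-series; mu = 2 gives A_2.

A_{2}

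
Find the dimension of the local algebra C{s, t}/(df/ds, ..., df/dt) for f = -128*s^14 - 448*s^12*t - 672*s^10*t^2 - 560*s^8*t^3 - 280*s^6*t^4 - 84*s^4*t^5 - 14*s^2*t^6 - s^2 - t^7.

The Hessian of f at 0 is [[-2, 0], [0, 0]] with rank 1, so corank 1. A Groebner basis of the Jacobian ideal J(f) in C{s,t} is {t^6, s}; counting standard monomials gives mu = 6. Corank 1: A-series; mu = 6 gives A_6.

6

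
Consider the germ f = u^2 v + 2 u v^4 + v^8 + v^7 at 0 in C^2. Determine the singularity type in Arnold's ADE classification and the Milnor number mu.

Type D_{9}, Milnor number mu = 9.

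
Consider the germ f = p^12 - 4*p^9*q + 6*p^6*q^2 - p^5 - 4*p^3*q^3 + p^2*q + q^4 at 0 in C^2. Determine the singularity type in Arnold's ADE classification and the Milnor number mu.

Type D_5, Milnor number mu = 5.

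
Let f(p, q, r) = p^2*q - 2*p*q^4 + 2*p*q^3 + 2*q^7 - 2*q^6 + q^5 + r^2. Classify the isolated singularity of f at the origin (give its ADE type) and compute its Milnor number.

Type D_8, Milnor number mu = 8.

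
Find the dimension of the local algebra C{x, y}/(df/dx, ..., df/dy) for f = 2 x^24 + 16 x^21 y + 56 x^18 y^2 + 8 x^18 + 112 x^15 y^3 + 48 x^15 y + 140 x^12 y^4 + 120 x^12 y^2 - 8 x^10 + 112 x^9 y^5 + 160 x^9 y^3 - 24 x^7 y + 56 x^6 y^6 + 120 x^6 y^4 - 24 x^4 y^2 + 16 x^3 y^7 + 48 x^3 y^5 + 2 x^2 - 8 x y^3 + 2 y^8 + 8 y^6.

7

The Hessian of f at 0 has rank 1. Corank 1: A-series; mu = 7 gives A_7.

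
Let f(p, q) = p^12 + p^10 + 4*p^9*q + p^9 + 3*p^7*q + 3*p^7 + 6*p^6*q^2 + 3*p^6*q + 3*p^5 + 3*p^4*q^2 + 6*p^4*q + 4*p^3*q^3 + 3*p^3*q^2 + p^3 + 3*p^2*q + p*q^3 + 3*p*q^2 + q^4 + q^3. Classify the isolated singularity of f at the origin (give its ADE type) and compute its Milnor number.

Type E7, Milnor number mu = 7.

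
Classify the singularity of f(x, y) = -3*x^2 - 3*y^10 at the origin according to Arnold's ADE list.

A_9

The Hessian of f at 0 has rank 1. Corank 1: A-series; mu = 9 gives A_9.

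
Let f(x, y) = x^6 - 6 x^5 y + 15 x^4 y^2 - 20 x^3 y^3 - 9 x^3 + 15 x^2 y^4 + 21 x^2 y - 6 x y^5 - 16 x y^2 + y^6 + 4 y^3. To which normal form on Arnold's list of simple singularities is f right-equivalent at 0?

D_7

The Hessian of f at 0 is [[0, 0], [0, 0]] with rank 0, so corank 2. A Groebner basis of the Jacobian ideal J(f) in C{x,y} is {243*x*y/2 + y^5 - 81*y^2, x*y^2 - 2*y^3/3, x^2 - 5*x*y/3 + 2*y^2/3}; counting standard monomials gives mu = 7. Corank 2; j^3 = -(x - y)*(3*x - 2*y)^2 has shape L^2 M (L != M), so D-series; mu = 7 gives D_7.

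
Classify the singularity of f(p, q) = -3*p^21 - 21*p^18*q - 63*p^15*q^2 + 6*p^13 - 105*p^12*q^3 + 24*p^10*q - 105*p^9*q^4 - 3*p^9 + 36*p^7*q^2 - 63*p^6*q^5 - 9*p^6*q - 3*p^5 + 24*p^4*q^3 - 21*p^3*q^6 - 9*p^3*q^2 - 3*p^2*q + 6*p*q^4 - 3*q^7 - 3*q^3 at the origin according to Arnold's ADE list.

The Hessian of f at 0 is [[0, 0], [0, 0]] with rank 0, so corank 2. A Groebner basis of the Jacobian ideal J(f) in C{p,q} is {q^3, p^2 + 3*q^2, p*q}; counting standard monomials gives mu = 4. Corank 2; j^3 = -3*q*(p^2 + q^2) splits into three distinct lines over C (the quadratic factor has nonzero discriminant), so D_4.

D_{4}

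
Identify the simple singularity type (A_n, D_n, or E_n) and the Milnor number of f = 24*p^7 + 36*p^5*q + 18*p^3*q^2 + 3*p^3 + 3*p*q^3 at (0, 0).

Type E_{7}, Milnor number mu = 7.

The Hessian of f at 0 has rank 0. Corank 2; j^3 = 3*p^3 is a perfect cube, so E-series; the 4-jet and mu = 7 give E_7.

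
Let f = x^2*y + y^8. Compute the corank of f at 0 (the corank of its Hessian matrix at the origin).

The Hessian at 0 is [[0, 0], [0, 0]] of rank 0; hence corank 2.

2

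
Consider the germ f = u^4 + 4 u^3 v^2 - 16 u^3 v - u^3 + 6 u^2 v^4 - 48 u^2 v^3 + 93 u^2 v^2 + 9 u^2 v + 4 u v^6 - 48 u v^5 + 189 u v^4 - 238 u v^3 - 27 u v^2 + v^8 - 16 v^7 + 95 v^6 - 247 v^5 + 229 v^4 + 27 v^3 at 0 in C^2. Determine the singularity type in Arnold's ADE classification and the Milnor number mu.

The Hessian of f at 0 has rank 0. Corank 2; j^3 = -(u - 3*v)^3 is a perfect cube, so E-series; the 4-jet and mu = 6 give E_6.

Type E6, Milnor number mu = 6.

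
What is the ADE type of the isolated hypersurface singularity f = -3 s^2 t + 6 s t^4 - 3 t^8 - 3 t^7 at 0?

D_9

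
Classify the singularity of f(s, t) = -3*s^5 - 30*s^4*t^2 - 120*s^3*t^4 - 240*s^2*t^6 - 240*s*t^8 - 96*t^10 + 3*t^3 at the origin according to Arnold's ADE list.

The Hessian of f at 0 is [[0, 0], [0, 0]] with rank 0, so corank 2. A Groebner basis of the Jacobian ideal J(f) in C{s,t} is {s^4, t^2}; counting standard monomials gives mu = 8. Corank 2; j^3 = 3*t^3 is a perfect cube, so E-series; the 5-jet and mu = 8 give E_8.

E_{8}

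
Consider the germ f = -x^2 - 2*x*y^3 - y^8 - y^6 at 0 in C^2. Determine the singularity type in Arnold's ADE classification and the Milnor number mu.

Type A_{7}, Milnor number mu = 7.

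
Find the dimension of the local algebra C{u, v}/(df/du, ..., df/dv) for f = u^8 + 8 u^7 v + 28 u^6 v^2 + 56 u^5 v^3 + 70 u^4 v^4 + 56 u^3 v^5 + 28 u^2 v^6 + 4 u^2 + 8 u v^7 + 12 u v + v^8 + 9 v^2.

7

The Hessian of f at 0 has rank 1. Corank 1: A-series; mu = 7 gives A_7.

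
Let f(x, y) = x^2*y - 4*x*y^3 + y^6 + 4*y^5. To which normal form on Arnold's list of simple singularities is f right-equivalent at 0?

D_7

The Hessian of f at 0 has rank 0. Corank 2; j^3 = x^2*y has shape L^2 M (L != M), so D-series; mu = 7 gives D_7.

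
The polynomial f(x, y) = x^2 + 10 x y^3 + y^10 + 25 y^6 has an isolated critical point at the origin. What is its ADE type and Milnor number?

Type A_{9}, Milnor number mu = 9.

The Hessian of f at 0 is [[2, 0], [0, 0]] with rank 1, so corank 1. A Groebner basis of the Jacobian ideal J(f) in C{x,y} is {x^3, x/5 + y^3}; counting standard monomials gives mu = 9. Corank 1: A-series; mu = 9 gives A_9.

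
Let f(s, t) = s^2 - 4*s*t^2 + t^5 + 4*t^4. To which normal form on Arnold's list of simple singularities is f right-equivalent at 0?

The Hessian of f at 0 has rank 1. Corank 1: A-series; mu = 4 gives A_4.

A_4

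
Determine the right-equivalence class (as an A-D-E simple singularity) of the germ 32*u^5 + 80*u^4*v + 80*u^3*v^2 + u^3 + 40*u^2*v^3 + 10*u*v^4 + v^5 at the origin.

E8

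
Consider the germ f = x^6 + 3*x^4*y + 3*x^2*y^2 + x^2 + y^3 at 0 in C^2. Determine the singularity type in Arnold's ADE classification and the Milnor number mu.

Type A2, Milnor number mu = 2.

The Hessian of f at 0 has rank 1. Corank 1: A-series; mu = 2 gives A_2.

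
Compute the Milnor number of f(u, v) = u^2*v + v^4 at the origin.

5

The Hessian of f at 0 is [[0, 0], [0, 0]] with rank 0, so corank 2. A Groebner basis of the Jacobian ideal J(f) in C{u,v} is {u^3, u^2/4 + v^3, u*v}; counting standard monomials gives mu = 5. Corank 2; j^3 = u^2*v has shape L^2 M (L != M), so D-series; mu = 5 gives D_5.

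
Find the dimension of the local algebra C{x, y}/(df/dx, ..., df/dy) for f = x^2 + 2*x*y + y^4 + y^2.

3

The Hessian of f at 0 has rank 1. Corank 1: A-series; mu = 3 gives A_3.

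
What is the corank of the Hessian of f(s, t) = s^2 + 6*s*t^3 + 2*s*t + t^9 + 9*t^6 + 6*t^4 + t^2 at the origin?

1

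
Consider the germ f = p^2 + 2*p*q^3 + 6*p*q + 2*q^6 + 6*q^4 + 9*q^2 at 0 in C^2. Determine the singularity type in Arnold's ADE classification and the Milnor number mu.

Type A_5, Milnor number mu = 5.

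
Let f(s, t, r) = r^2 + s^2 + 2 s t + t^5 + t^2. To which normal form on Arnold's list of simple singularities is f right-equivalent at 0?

A_{4}

The Hessian of f at 0 is [[2, 2, 0], [2, 2, 0], [0, 0, 2]] with rank 2, so corank 1. A Groebner basis of the Jacobian ideal J(f) in C{s,t,r} is {t^4, s + t, r}; counting standard monomials gives mu = 4. Corank 1: A-series; mu = 4 gives A_4.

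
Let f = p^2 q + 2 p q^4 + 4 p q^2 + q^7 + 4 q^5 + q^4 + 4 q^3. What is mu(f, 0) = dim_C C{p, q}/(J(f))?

The Hessian of f at 0 is [[0, 0], [0, 0]] with rank 0, so corank 2. A Groebner basis of the Jacobian ideal J(f) in C{p,q} is {p^3 - 2*p^2 + 8*q^2, p^2/4 + q^3 - q^2, p*q + 2*q^2}; counting standard monomials gives mu = 5. Corank 2; j^3 = q*(p + 2*q)^2 has shape L^2 M (L != M), so D-series; mu = 5 gives D_5.

5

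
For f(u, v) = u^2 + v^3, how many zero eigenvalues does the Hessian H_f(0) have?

1

The Hessian at 0 is [[2, 0], [0, 0]] of rank 1; hence corank 1.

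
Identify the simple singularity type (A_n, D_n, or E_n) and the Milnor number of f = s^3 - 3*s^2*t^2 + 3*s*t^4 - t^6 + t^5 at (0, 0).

The Hessian of f at 0 has rank 0. Corank 2; j^3 = s^3 is a perfect cube, so E-series; the 5-jet and mu = 8 give E_8.

Type E_{8}, Milnor number mu = 8.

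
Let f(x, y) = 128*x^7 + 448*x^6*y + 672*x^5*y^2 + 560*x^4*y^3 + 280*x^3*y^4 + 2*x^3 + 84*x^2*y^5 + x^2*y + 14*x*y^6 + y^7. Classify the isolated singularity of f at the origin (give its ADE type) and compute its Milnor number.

Type D_8, Milnor number mu = 8.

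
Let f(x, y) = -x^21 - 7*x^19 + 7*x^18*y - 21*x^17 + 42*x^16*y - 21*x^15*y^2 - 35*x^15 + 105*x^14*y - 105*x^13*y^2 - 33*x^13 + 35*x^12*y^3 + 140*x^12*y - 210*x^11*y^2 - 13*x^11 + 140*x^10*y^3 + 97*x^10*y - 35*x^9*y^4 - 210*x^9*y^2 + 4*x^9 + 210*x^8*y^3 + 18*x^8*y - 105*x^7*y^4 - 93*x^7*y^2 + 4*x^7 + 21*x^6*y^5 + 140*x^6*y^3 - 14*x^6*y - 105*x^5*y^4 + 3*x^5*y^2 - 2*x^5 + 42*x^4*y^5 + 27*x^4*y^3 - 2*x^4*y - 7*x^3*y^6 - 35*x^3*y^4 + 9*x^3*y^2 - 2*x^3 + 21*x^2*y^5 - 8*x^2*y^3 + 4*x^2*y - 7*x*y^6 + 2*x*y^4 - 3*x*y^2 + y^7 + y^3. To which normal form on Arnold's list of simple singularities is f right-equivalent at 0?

The Hessian of f at 0 has rank 0. Corank 2; j^3 = -(x - y)*(2*x^2 - 2*x*y + y^2) splits into three distinct lines over C (the quadratic factor has nonzero discriminant), so D_4.

D_4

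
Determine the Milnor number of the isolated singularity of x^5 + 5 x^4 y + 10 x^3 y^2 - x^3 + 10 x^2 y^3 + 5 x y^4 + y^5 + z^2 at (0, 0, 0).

8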